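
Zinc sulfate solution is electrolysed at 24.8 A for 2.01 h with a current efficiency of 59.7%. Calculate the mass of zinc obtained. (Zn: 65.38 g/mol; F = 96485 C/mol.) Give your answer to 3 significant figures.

Q = 24.8 × 7236 = 1.795×10^5 C
n(e⁻) = 1.795×10^5 / 96485 = 1.860 mol
Zn²⁺ + 2e⁻ → Zn, so theoretical m(Zn) = 0.9300 × 65.38 = 60.80 g
Actual mass = 59.7% × 60.80 = 36.3 g

36.3 g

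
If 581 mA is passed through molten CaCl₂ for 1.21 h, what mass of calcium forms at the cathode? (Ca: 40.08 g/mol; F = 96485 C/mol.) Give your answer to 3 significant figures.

Q = 0.581 A × 4356 s = 2531 C
Moles of electrons = 2531 / 96485 = 0.02623 mol
Ca²⁺ + 2e⁻ → Ca, so n(Ca) = 0.02623 / 2 = 0.01312 mol
m = 0.01312 × 40.08 = 0.526 g

0.526 g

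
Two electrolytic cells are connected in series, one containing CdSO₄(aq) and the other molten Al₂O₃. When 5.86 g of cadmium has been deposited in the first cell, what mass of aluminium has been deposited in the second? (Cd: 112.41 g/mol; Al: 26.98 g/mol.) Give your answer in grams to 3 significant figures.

0.938 g

n(Cd) = 5.86 / 112.41 = 0.05213 mol
Cd²⁺ + 2e⁻ → Cd, so n(e⁻) = 2 × 0.05213 = 0.1043 mol
In series, the same 0.1043 mol of electrons flows through the second cell.
Al³⁺ + 3e⁻ → Al, so n(Al) = 0.1043 / 3 = 0.03477 mol
m(Al) = 0.03477 × 26.98 = 0.938 g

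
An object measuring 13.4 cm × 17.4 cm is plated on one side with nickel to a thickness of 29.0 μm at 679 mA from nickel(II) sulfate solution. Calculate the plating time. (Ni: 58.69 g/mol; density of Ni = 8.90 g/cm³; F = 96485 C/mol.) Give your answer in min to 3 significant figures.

486 min

Plated area = 13.4 × 17.4 = 233.2 cm²
Volume = 233.2 × 29.0×10⁻⁴ cm = 0.6763 cm³
m(Ni) = 0.6763 × 8.90 = 6.019 g
n(Ni) = 6.019 / 58.69 = 0.1026 mol; n(e⁻) = 2 × 0.1026 = 0.2052 mol
Q = 0.2052 × 96485 = 19800 C
t = 19800 / 0.679 = 29160 s = 486 min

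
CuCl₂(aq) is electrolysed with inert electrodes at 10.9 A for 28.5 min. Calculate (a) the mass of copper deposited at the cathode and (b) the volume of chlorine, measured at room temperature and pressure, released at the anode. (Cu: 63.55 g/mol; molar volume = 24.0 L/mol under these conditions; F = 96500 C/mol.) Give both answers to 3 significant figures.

Q = 10.9 × 1710 = 18640 C; n(e⁻) = 18640 / 96500 = 0.1932 mol
Cathode: Cu²⁺ + 2e⁻ → Cu → n(Cu) = 0.1932/2 = 0.09660 mol → 6.14 g
Anode: 2Cl⁻ → Cl₂ + 2e⁻ → n(Cl₂) = 0.1932/2 = 0.09660 mol → 2.32 L

6.14 g Cu; 2.32 L Cl₂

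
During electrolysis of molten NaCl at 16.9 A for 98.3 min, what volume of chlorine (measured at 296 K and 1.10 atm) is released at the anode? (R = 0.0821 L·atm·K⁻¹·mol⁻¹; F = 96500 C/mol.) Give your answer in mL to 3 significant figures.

11400 mL

Q = It = 16.9 × 5898 = 99680 C
Moles of electrons = 99680 / 96500 = 1.033 mol
2Cl⁻ → Cl₂ + 2e⁻, so n(Cl₂) = 1.033 / 2 = 0.5165 mol
V = nRT/P = 0.5165 × 0.0821 × 296 / 1.10 = 11.41 L
= 11400 mL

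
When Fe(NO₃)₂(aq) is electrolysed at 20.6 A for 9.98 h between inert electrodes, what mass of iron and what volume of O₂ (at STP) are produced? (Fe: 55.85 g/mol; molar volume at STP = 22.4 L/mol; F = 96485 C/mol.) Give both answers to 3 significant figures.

Q = 20.6 × 35928 = 7.401×10^5 C; n(e⁻) = 7.401×10^5 / 96485 = 7.671 mol
Cathode: Fe²⁺ + 2e⁻ → Fe → n(Fe) = 7.671/2 = 3.836 mol → 214 g
Anode: 2H₂O → O₂ + 4H⁺ + 4e⁻ → n(O₂) = 7.671/4 = 1.918 mol → 43.0 L

214 g Fe; 43.0 L O₂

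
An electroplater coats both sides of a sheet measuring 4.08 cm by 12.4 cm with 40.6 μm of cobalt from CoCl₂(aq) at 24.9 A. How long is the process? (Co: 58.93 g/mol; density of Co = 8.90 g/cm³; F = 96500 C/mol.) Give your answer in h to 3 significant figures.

Plated area = 2 × 4.08 × 12.4 = 101.2 cm²
Volume = 101.2 × 40.6×10⁻⁴ cm = 0.4109 cm³
m(Co) = 0.4109 × 8.90 = 3.657 g
n(Co) = 3.657 / 58.93 = 0.06206 mol; n(e⁻) = 2 × 0.06206 = 0.1241 mol
Q = 0.1241 × 96500 = 11980 C
t = 11980 / 24.9 = 481.1 s = 0.134 h

0.134 h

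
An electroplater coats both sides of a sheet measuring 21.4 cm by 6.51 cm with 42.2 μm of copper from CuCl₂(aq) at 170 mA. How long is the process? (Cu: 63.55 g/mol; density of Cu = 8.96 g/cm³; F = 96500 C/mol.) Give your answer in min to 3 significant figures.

Plated area = 2 × 21.4 × 6.51 = 278.6 cm²
Volume = 278.6 × 42.2×10⁻⁴ cm = 1.176 cm³
m(Cu) = 1.176 × 8.96 = 10.54 g
n(Cu) = 10.54 / 63.55 = 0.1659 mol; n(e⁻) = 2 × 0.1659 = 0.3318 mol
Q = 0.3318 × 96500 = 32020 C
t = 32020 / 0.170 = 1.884×10^5 s = 3140 min

3140 min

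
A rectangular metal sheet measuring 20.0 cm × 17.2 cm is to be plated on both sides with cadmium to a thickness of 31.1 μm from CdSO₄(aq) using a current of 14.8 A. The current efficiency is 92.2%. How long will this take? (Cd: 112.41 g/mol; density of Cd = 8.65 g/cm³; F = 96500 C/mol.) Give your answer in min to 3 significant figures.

38.8 min

Plated area = 2 × 20.0 × 17.2 = 688.0 cm²
Volume = 688.0 × 31.1×10⁻⁴ cm = 2.140 cm³
m(Cd) = 2.140 × 8.65 = 18.51 g
n(Cd) = 18.51 / 112.41 = 0.1647 mol; n(e⁻) = 2 × 0.1647 = 0.3294 mol
Q = 0.3294 × 96500 / 0.922 = 34480 C
t = 34480 / 14.8 = 2330 s = 38.8 min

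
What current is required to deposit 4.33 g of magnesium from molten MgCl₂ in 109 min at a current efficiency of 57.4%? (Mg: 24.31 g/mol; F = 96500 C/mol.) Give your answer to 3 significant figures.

9.16 A

n(Mg) = 4.33 / 24.31 = 0.1781 mol
Mg²⁺ + 2e⁻ → Mg, so n(e⁻) = 2 × 0.1781 = 0.3562 mol
Q = 0.3562 × 96500 / 0.574 = 59880 C
I = Q / t = 59880 / 6540 s = 9.16 A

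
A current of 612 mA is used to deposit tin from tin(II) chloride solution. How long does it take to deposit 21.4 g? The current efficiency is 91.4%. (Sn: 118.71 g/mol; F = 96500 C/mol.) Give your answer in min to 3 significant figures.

1040 min

n(Sn) = 21.4 / 118.71 = 0.1803 mol
Sn²⁺ + 2e⁻ → Sn, so n(e⁻) = 2 × 0.1803 = 0.3606 mol
Q = 0.3606 × 96500 / 0.914 = 38070 C
t = Q / I = 38070 / 0.612 = 62210 s = 1040 min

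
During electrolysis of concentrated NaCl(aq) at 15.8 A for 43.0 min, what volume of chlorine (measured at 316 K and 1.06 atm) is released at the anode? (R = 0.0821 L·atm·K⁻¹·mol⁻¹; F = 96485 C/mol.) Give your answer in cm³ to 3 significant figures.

Q = It = 15.8 × 2580 = 40760 C
Moles of electrons = 40760 / 96485 = 0.4224 mol
2Cl⁻ → Cl₂ + 2e⁻, so n(Cl₂) = 0.4224 / 2 = 0.2112 mol
V = nRT/P = 0.2112 × 0.0821 × 316 / 1.06 = 5.169 L
= 5170 cm³

5170 cm³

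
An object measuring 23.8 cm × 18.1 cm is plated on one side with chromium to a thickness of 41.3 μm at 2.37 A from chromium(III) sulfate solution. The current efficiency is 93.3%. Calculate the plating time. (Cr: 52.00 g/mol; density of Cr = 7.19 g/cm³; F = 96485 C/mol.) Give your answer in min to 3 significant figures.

Plated area = 23.8 × 18.1 = 430.8 cm²
Volume = 430.8 × 41.3×10⁻⁴ cm = 1.779 cm³
m(Cr) = 1.779 × 7.19 = 12.79 g
n(Cr) = 12.79 / 52.00 = 0.2460 mol; n(e⁻) = 3 × 0.2460 = 0.7380 mol
Q = 0.7380 × 96485 / 0.933 = 76320 C
t = 76320 / 2.37 = 32200 s = 537 min

537 min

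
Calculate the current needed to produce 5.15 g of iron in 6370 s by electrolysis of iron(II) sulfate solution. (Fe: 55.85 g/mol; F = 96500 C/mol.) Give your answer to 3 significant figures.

2.79 A

n(Fe) = 5.15 / 55.85 = 0.09221 mol
Fe²⁺ + 2e⁻ → Fe, so n(e⁻) = 2 × 0.09221 = 0.1844 mol
Q = 0.1844 × 96500 = 17790 C
I = Q / t = 17790 / 6370 s = 2.79 A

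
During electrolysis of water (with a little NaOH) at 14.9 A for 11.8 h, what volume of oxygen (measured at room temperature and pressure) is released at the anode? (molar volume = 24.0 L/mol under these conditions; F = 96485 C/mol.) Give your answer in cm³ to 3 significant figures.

Charge passed = 14.9 × 42480 = 6.330×10^5 C
n(e⁻) = 6.330×10^5 / 96485 = 6.561 mol
2H₂O → O₂ + 4H⁺ + 4e⁻, so n(O₂) = 6.561 / 4 = 1.640 mol
V = 1.640 × 24.0 = 39.36 L
= 39400 cm³

39400 cm³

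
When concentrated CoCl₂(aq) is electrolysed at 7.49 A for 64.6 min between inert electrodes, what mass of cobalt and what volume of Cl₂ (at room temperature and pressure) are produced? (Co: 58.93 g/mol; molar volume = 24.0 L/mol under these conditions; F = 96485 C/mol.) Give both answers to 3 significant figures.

Q = 7.49 × 3876 = 29030 C; n(e⁻) = 29030 / 96485 = 0.3009 mol
Cathode: Co²⁺ + 2e⁻ → Co → n(Co) = 0.3009/2 = 0.1505 mol → 8.87 g
Anode: 2Cl⁻ → Cl₂ + 2e⁻ → n(Cl₂) = 0.3009/2 = 0.1505 mol → 3.61 L

8.87 g Co; 3.61 L Cl₂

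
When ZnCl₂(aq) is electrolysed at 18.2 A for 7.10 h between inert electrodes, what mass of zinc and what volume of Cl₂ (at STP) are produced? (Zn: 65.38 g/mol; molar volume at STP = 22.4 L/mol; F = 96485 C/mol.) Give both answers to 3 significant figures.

158 g Zn; 54.0 L Cl₂

Q = 18.2 × 25560 = 4.652×10^5 C; n(e⁻) = 4.652×10^5 / 96485 = 4.821 mol
Cathode: Zn²⁺ + 2e⁻ → Zn → n(Zn) = 4.821/2 = 2.411 mol → 158 g
Anode: 2Cl⁻ → Cl₂ + 2e⁻ → n(Cl₂) = 4.821/2 = 2.411 mol → 54.0 L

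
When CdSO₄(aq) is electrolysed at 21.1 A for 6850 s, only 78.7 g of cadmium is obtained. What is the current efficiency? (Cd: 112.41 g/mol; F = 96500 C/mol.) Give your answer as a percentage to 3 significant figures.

93.5%

Q = 21.1 × 6850 = 1.445×10^5 C
n(e⁻) = 1.445×10^5 / 96500 = 1.497 mol
Cd²⁺ + 2e⁻ → Cd, so theoretical n(Cd) = 0.7485 mol → 84.14 g
Efficiency = 78.7 / 84.14 = 0.9353 = 93.5%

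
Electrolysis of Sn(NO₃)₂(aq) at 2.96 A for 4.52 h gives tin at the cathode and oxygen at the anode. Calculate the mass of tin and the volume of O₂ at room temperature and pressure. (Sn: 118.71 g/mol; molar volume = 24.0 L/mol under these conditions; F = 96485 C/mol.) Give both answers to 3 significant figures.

29.6 g Sn; 3.00 L O₂

Q = 2.96 × 16272 = 48170 C; n(e⁻) = 48170 / 96485 = 0.4992 mol
Cathode: Sn²⁺ + 2e⁻ → Sn → n(Sn) = 0.4992/2 = 0.2496 mol → 29.6 g
Anode: 2H₂O → O₂ + 4H⁺ + 4e⁻ → n(O₂) = 0.4992/4 = 0.1248 mol → 3.00 L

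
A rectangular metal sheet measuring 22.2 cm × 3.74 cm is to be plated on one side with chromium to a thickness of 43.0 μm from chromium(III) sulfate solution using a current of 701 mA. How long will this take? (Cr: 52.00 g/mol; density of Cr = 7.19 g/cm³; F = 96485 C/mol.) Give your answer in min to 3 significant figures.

340 min

Plated area = 22.2 × 3.74 = 83.03 cm²
Volume = 83.03 × 43.0×10⁻⁴ cm = 0.3570 cm³
m(Cr) = 0.3570 × 7.19 = 2.567 g
n(Cr) = 2.567 / 52.00 = 0.04937 mol; n(e⁻) = 3 × 0.04937 = 0.1481 mol
Q = 0.1481 × 96485 = 14290 C
t = 14290 / 0.701 = 20390 s = 340 min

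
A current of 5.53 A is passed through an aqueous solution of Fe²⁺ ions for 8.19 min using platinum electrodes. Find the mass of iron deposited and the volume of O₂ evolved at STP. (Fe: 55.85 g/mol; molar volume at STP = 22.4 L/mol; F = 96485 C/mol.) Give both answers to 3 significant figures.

Q = 5.53 × 491.4 = 2717 C; n(e⁻) = 2717 / 96485 = 0.02816 mol
Cathode: Fe²⁺ + 2e⁻ → Fe → n(Fe) = 0.02816/2 = 0.01408 mol → 0.786 g
Anode: 2H₂O → O₂ + 4H⁺ + 4e⁻ → n(O₂) = 0.02816/4 = 0.007040 mol → 0.158 L

0.786 g Fe; 0.158 L O₂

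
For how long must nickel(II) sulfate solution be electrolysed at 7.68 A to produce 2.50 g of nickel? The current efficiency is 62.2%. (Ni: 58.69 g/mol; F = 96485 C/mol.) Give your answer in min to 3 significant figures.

28.7 min

n(Ni) = 2.50 / 58.69 = 0.04260 mol
Ni²⁺ + 2e⁻ → Ni, so n(e⁻) = 2 × 0.04260 = 0.08520 mol
Q = 0.08520 × 96485 / 0.622 = 13220 C
t = Q / I = 13220 / 7.68 = 1721 s = 28.7 min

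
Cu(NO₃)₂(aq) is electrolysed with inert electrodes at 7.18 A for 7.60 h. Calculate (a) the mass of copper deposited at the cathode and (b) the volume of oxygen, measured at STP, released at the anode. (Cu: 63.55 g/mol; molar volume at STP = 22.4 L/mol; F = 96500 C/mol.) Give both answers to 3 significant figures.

64.7 g Cu; 11.4 L O₂

Q = 7.18 × 27360 = 1.964×10^5 C; n(e⁻) = 1.964×10^5 / 96500 = 2.035 mol
Cathode: Cu²⁺ + 2e⁻ → Cu → n(Cu) = 2.035/2 = 1.018 mol → 64.7 g
Anode: 2H₂O → O₂ + 4H⁺ + 4e⁻ → n(O₂) = 2.035/4 = 0.5088 mol → 11.4 L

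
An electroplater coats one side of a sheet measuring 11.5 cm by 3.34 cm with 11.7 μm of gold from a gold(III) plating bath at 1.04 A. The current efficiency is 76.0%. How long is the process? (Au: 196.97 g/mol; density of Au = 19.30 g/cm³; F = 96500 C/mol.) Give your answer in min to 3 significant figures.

Plated area = 11.5 × 3.34 = 38.41 cm²
Volume = 38.41 × 11.7×10⁻⁴ cm = 0.04494 cm³
m(Au) = 0.04494 × 19.30 = 0.8673 g
n(Au) = 0.8673 / 196.97 = 0.004403 mol; n(e⁻) = 3 × 0.004403 = 0.01321 mol
Q = 0.01321 × 96500 / 0.760 = 1677 C
t = 1677 / 1.04 = 1613 s = 26.9 min

26.9 min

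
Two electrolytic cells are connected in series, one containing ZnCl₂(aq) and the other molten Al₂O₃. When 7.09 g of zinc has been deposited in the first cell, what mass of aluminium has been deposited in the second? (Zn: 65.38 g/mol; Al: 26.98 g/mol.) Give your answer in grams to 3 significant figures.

1.95 g

n(Zn) = 7.09 / 65.38 = 0.1084 mol
Zn²⁺ + 2e⁻ → Zn, so n(e⁻) = 2 × 0.1084 = 0.2168 mol
Same current for the same time ⇒ same n(e⁻) = 0.2168 mol in both cells.
Al³⁺ + 3e⁻ → Al, so n(Al) = 0.2168 / 3 = 0.07227 mol
m(Al) = 0.07227 × 26.98 = 1.95 g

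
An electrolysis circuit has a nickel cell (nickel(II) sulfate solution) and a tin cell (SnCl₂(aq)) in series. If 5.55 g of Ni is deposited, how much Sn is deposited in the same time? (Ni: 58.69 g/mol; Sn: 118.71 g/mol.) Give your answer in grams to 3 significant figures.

n(Ni) = 5.55 / 58.69 = 0.09456 mol
Ni²⁺ + 2e⁻ → Ni, so n(e⁻) = 2 × 0.09456 = 0.1891 mol
In series, the same 0.1891 mol of electrons flows through the second cell.
Sn²⁺ + 2e⁻ → Sn, so n(Sn) = 0.1891 / 2 = 0.09455 mol
m(Sn) = 0.09455 × 118.71 = 11.2 g

11.2 g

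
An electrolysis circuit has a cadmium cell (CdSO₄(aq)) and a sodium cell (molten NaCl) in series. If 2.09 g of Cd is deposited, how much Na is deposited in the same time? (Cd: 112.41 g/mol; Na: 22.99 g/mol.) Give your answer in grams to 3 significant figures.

n(Cd) = 2.09 / 112.41 = 0.01859 mol
Cd²⁺ + 2e⁻ → Cd, so n(e⁻) = 2 × 0.01859 = 0.03718 mol
Same current for the same time ⇒ same n(e⁻) = 0.03718 mol in both cells.
Na⁺ + e⁻ → Na, so n(Na) = 0.03718 mol
m(Na) = 0.03718 × 22.99 = 0.855 g

0.855 g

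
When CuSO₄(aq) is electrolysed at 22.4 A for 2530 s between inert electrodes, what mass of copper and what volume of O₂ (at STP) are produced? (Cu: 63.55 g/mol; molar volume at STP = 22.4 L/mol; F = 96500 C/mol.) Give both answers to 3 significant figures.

18.7 g Cu; 3.29 L O₂

Q = 22.4 × 2530 = 56670 C; n(e⁻) = 56670 / 96500 = 0.5873 mol
Cathode: Cu²⁺ + 2e⁻ → Cu → n(Cu) = 0.5873/2 = 0.2937 mol → 18.7 g
Anode: 2H₂O → O₂ + 4H⁺ + 4e⁻ → n(O₂) = 0.5873/4 = 0.1468 mol → 3.29 L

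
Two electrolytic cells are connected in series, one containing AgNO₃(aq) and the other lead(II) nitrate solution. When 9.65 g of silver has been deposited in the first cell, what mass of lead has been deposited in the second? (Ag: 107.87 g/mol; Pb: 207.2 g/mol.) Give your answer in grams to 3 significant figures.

9.27 g

n(Ag) = 9.65 / 107.87 = 0.08946 mol
Ag⁺ + e⁻ → Ag, so n(e⁻) = 0.08946 mol
Since the cells are in series, n(e⁻) in the Pb cell is also 0.08946 mol.
Pb²⁺ + 2e⁻ → Pb, so n(Pb) = 0.08946 / 2 = 0.04473 mol
m(Pb) = 0.04473 × 207.2 = 9.27 g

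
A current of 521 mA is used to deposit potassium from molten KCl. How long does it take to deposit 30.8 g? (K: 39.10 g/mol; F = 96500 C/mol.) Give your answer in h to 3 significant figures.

40.5 h

n(K) = 30.8 / 39.10 = 0.7877 mol
K⁺ + e⁻ → K, so n(e⁻) = 0.7877 mol
Q = 0.7877 × 96500 = 76010 C
t = Q / I = 76010 / 0.521 = 1.459×10^5 s = 40.5 h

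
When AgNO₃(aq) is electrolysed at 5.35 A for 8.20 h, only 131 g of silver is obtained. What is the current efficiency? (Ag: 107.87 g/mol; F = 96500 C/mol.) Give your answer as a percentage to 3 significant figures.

74.2%

Q = 5.35 × 29520 = 1.579×10^5 C
n(e⁻) = 1.579×10^5 / 96500 = 1.636 mol
Ag⁺ + e⁻ → Ag, so theoretical n(Ag) = 1.636 mol → 176.5 g
Efficiency = 131 / 176.5 = 0.7422 = 74.2%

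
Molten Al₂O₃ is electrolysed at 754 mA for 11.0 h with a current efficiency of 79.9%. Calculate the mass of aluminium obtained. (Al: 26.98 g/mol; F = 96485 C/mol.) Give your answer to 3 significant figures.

2.22 g

Q = 0.754 × 39600 = 29860 C
n(e⁻) = 29860 / 96485 = 0.3095 mol
Al³⁺ + 3e⁻ → Al, so theoretical m(Al) = 0.1032 × 26.98 = 2.784 g
Actual mass = 79.9% × 2.784 = 2.22 g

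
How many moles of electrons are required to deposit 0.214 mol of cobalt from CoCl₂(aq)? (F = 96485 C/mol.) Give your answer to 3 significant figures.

Co²⁺ + 2e⁻ → Co, so n(e⁻) = 2 × 0.214 = 0.4280 mol

0.428 mol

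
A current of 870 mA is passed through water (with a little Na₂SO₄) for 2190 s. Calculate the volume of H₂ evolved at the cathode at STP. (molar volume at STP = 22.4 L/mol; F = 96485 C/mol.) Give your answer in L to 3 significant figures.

Q = It = 0.870 × 2190 = 1905 C
n(e⁻) = Q/F = 1905/96485 = 0.01974 mol
2H⁺ + 2e⁻ → H₂, so n(H₂) = 0.01974 / 2 = 0.009870 mol
V = 0.009870 × 22.4 = 0.2211 L

0.221 L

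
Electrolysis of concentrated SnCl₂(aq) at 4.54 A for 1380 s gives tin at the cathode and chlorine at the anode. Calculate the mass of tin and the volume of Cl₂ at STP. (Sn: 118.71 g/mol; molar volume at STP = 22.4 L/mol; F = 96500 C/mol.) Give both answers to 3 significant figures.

Q = 4.54 × 1380 = 6265 C; n(e⁻) = 6265 / 96500 = 0.06492 mol
Cathode: Sn²⁺ + 2e⁻ → Sn → n(Sn) = 0.06492/2 = 0.03246 mol → 3.85 g
Anode: 2Cl⁻ → Cl₂ + 2e⁻ → n(Cl₂) = 0.06492/2 = 0.03246 mol → 0.727 L

3.85 g Sn; 0.727 L Cl₂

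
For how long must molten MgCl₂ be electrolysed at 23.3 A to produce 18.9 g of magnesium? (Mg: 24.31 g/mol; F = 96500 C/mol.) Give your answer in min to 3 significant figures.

107 min

n(Mg) = 18.9 / 24.31 = 0.7775 mol
Mg²⁺ + 2e⁻ → Mg, so n(e⁻) = 2 × 0.7775 = 1.555 mol
Q = 1.555 × 96500 = 1.501×10^5 C
t = Q / I = 1.501×10^5 / 23.3 = 6442 s = 107 min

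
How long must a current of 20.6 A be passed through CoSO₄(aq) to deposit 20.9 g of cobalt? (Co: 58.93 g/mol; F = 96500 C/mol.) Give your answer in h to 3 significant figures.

n(Co) = 20.9 / 58.93 = 0.3547 mol
Co²⁺ + 2e⁻ → Co, so n(e⁻) = 2 × 0.3547 = 0.7094 mol
Q = 0.7094 × 96500 = 68460 C
t = Q / I = 68460 / 20.6 = 3323 s = 0.923 h

0.923 h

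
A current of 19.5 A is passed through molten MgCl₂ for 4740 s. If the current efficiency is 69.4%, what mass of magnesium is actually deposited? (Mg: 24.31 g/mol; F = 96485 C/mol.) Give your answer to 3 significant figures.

8.08 g

Q = 19.5 × 4740 = 92430 C
n(e⁻) = 92430 / 96485 = 0.9580 mol
Mg²⁺ + 2e⁻ → Mg, so theoretical m(Mg) = 0.4790 × 24.31 = 11.64 g
Actual mass = 69.4% × 11.64 = 8.08 g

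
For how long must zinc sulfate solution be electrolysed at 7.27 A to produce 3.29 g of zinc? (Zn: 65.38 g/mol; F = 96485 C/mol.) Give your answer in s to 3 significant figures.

n(Zn) = 3.29 / 65.38 = 0.05032 mol
Zn²⁺ + 2e⁻ → Zn, so n(e⁻) = 2 × 0.05032 = 0.1006 mol
Q = 0.1006 × 96485 = 9706 C
t = Q / I = 9706 / 7.27 = 1335 s

1340 s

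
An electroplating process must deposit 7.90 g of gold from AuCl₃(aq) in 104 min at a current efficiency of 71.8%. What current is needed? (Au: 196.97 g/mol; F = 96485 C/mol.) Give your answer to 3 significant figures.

n(Au) = 7.90 / 196.97 = 0.04011 mol
Au³⁺ + 3e⁻ → Au, so n(e⁻) = 3 × 0.04011 = 0.1203 mol
Q = 0.1203 × 96485 / 0.718 = 16170 C
I = Q / t = 16170 / 6240 s = 2.59 A

2.59 A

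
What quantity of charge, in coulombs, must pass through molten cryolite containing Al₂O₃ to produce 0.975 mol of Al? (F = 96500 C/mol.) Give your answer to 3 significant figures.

2.82×10^5 C

Al³⁺ + 3e⁻ → Al, so n(e⁻) = 3 × 0.975 = 2.925 mol
Q = 2.925 × 96500 = 2.823×10^5 C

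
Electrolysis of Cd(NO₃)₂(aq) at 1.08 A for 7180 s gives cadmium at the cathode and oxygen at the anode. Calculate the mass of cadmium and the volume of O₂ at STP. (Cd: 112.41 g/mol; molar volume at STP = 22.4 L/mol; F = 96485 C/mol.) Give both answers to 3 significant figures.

4.52 g Cd; 0.450 L O₂

Q = 1.08 × 7180 = 7754 C; n(e⁻) = 7754 / 96485 = 0.08036 mol
Cathode: Cd²⁺ + 2e⁻ → Cd → n(Cd) = 0.08036/2 = 0.04018 mol → 4.52 g
Anode: 2H₂O → O₂ + 4H⁺ + 4e⁻ → n(O₂) = 0.08036/4 = 0.02009 mol → 0.450 L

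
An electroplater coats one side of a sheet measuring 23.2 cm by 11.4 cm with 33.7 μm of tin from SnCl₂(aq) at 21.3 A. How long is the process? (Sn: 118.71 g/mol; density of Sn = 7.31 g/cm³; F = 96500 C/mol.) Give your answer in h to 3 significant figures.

0.138 h

Plated area = 23.2 × 11.4 = 264.5 cm²
Volume = 264.5 × 33.7×10⁻⁴ cm = 0.8914 cm³
m(Sn) = 0.8914 × 7.31 = 6.516 g
n(Sn) = 6.516 / 118.71 = 0.05489 mol; n(e⁻) = 2 × 0.05489 = 0.1098 mol
Q = 0.1098 × 96500 = 10600 C
t = 10600 / 21.3 = 497.7 s = 0.138 h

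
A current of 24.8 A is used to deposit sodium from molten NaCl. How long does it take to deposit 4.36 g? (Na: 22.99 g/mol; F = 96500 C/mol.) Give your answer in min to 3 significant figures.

12.3 min

n(Na) = 4.36 / 22.99 = 0.1896 mol
Na⁺ + e⁻ → Na, so n(e⁻) = 0.1896 mol
Q = 0.1896 × 96500 = 18300 C
t = Q / I = 18300 / 24.8 = 737.9 s = 12.3 min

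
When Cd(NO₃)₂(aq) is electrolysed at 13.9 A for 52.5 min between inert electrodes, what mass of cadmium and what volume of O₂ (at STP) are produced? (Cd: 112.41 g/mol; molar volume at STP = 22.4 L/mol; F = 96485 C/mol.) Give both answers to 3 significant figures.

Q = 13.9 × 3150 = 43790 C; n(e⁻) = 43790 / 96485 = 0.4539 mol
Cathode: Cd²⁺ + 2e⁻ → Cd → n(Cd) = 0.4539/2 = 0.2270 mol → 25.5 g
Anode: 2H₂O → O₂ + 4H⁺ + 4e⁻ → n(O₂) = 0.4539/4 = 0.1135 mol → 2.54 L

25.5 g Cd; 2.54 L O₂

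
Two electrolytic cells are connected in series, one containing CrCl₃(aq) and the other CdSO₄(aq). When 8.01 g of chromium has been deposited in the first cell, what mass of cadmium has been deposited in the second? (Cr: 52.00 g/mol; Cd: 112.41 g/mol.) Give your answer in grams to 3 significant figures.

26.0 g

n(Cr) = 8.01 / 52.00 = 0.1540 mol
Cr³⁺ + 3e⁻ → Cr, so n(e⁻) = 3 × 0.1540 = 0.4620 mol
In series, the same 0.4620 mol of electrons flows through the second cell.
Cd²⁺ + 2e⁻ → Cd, so n(Cd) = 0.4620 / 2 = 0.2310 mol
m(Cd) = 0.2310 × 112.41 = 26.0 g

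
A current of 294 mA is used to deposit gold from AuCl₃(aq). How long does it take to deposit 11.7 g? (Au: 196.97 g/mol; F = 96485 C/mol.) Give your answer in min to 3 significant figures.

975 min

n(Au) = 11.7 / 196.97 = 0.05940 mol
Au³⁺ + 3e⁻ → Au, so n(e⁻) = 3 × 0.05940 = 0.1782 mol
Q = 0.1782 × 96485 = 17190 C
t = Q / I = 17190 / 0.294 = 58470 s = 975 min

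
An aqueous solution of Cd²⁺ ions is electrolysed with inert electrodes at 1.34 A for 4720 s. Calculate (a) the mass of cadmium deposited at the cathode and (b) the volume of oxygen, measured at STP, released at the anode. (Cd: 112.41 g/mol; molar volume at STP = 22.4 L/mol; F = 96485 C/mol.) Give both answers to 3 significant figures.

3.68 g Cd; 0.367 L O₂

Q = 1.34 × 4720 = 6325 C; n(e⁻) = 6325 / 96485 = 0.06555 mol
Cathode: Cd²⁺ + 2e⁻ → Cd → n(Cd) = 0.06555/2 = 0.03278 mol → 3.68 g
Anode: 2H₂O → O₂ + 4H⁺ + 4e⁻ → n(O₂) = 0.06555/4 = 0.01639 mol → 0.367 L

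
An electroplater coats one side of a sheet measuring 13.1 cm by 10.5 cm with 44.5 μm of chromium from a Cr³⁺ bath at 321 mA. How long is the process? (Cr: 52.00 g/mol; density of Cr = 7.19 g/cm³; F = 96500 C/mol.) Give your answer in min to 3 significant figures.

1270 min

Plated area = 13.1 × 10.5 = 137.6 cm²
Volume = 137.6 × 44.5×10⁻⁴ cm = 0.6123 cm³
m(Cr) = 0.6123 × 7.19 = 4.402 g
n(Cr) = 4.402 / 52.00 = 0.08465 mol; n(e⁻) = 3 × 0.08465 = 0.2540 mol
Q = 0.2540 × 96500 = 24510 C
t = 24510 / 0.321 = 76360 s = 1270 min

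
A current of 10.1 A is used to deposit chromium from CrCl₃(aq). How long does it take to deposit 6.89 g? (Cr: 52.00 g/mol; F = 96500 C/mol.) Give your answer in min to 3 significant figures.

63.3 min

n(Cr) = 6.89 / 52.00 = 0.1325 mol
Cr³⁺ + 3e⁻ → Cr, so n(e⁻) = 3 × 0.1325 = 0.3975 mol
Q = 0.3975 × 96500 = 38360 C
t = Q / I = 38360 / 10.1 = 3798 s = 63.3 min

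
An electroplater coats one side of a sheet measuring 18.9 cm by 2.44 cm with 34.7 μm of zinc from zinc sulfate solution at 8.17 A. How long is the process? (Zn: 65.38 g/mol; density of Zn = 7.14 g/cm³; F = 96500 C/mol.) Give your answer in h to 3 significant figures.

0.115 h

Plated area = 18.9 × 2.44 = 46.12 cm²
Volume = 46.12 × 34.7×10⁻⁴ cm = 0.1600 cm³
m(Zn) = 0.1600 × 7.14 = 1.142 g
n(Zn) = 1.142 / 65.38 = 0.01747 mol; n(e⁻) = 2 × 0.01747 = 0.03494 mol
Q = 0.03494 × 96500 = 3372 C
t = 3372 / 8.17 = 412.7 s = 0.115 h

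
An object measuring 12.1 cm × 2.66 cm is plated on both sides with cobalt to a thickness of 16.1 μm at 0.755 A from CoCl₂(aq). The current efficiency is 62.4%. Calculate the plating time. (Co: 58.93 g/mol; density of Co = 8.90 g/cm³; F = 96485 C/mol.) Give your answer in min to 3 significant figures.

Plated area = 2 × 12.1 × 2.66 = 64.37 cm²
Volume = 64.37 × 16.1×10⁻⁴ cm = 0.1036 cm³
m(Co) = 0.1036 × 8.90 = 0.9220 g
n(Co) = 0.9220 / 58.93 = 0.01565 mol; n(e⁻) = 2 × 0.01565 = 0.03130 mol
Q = 0.03130 × 96485 / 0.624 = 4840 C
t = 4840 / 0.755 = 6411 s = 107 min

107 min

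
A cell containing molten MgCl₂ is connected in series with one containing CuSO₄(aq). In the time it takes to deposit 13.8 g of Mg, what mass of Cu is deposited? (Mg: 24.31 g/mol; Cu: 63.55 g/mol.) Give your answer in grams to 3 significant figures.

36.1 g

n(Mg) = 13.8 / 24.31 = 0.5677 mol
Mg²⁺ + 2e⁻ → Mg, so n(e⁻) = 2 × 0.5677 = 1.135 mol
Same current for the same time ⇒ same n(e⁻) = 1.135 mol in both cells.
Cu²⁺ + 2e⁻ → Cu, so n(Cu) = 1.135 / 2 = 0.5675 mol
m(Cu) = 0.5675 × 63.55 = 36.1 g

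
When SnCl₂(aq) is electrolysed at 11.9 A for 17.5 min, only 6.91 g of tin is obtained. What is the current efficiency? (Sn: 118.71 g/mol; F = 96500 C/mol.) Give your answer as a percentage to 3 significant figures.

Q = 11.9 × 1050 = 12500 C
n(e⁻) = 12500 / 96500 = 0.1295 mol
Sn²⁺ + 2e⁻ → Sn, so theoretical n(Sn) = 0.06475 mol → 7.686 g
Efficiency = 6.91 / 7.686 = 0.8990 = 89.9%

89.9%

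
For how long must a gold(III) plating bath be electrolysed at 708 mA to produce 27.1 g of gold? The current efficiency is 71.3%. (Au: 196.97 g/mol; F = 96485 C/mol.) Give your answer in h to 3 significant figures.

n(Au) = 27.1 / 196.97 = 0.1376 mol
Au³⁺ + 3e⁻ → Au, so n(e⁻) = 3 × 0.1376 = 0.4128 mol
Q = 0.4128 × 96485 / 0.713 = 55860 C
t = Q / I = 55860 / 0.708 = 78900 s = 21.9 h

21.9 h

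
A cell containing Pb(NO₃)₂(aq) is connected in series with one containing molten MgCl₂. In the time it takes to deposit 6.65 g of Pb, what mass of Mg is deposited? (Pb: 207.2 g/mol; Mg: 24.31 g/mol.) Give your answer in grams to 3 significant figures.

0.780 g

n(Pb) = 6.65 / 207.2 = 0.03209 mol
Pb²⁺ + 2e⁻ → Pb, so n(e⁻) = 2 × 0.03209 = 0.06418 mol
In series, the same 0.06418 mol of electrons flows through the second cell.
Mg²⁺ + 2e⁻ → Mg, so n(Mg) = 0.06418 / 2 = 0.03209 mol
m(Mg) = 0.03209 × 24.31 = 0.780 g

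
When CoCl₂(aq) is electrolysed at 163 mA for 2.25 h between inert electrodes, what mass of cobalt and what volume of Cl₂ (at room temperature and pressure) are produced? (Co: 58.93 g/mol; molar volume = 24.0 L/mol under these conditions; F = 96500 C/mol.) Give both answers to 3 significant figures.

Q = 0.163 × 8100 = 1320 C; n(e⁻) = 1320 / 96500 = 0.01368 mol
Cathode: Co²⁺ + 2e⁻ → Co → n(Co) = 0.01368/2 = 0.006840 mol → 0.403 g
Anode: 2Cl⁻ → Cl₂ + 2e⁻ → n(Cl₂) = 0.01368/2 = 0.006840 mol → 0.164 L

0.403 g Co; 0.164 L Cl₂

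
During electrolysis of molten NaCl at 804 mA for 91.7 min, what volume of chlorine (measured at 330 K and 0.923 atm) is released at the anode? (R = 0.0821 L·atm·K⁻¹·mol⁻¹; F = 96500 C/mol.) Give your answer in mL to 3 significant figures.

673 mL

Q = It = 0.804 × 5502 = 4424 C
n(e⁻) = 4424 / 96500 = 0.04584 mol
2Cl⁻ → Cl₂ + 2e⁻, so n(Cl₂) = 0.04584 / 2 = 0.02292 mol
V = nRT/P = 0.02292 × 0.0821 × 330 / 0.923 = 0.6728 L
= 673 mL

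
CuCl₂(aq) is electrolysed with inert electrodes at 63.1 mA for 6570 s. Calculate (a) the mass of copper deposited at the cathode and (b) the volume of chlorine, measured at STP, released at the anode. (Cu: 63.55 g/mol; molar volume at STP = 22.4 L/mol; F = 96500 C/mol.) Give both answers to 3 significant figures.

0.137 g Cu; 0.0481 L Cl₂

Q = 0.0631 × 6570 = 414.6 C; n(e⁻) = 414.6 / 96500 = 0.004296 mol
Cathode: Cu²⁺ + 2e⁻ → Cu → n(Cu) = 0.004296/2 = 0.002148 mol → 0.137 g
Anode: 2Cl⁻ → Cl₂ + 2e⁻ → n(Cl₂) = 0.004296/2 = 0.002148 mol → 0.0481 L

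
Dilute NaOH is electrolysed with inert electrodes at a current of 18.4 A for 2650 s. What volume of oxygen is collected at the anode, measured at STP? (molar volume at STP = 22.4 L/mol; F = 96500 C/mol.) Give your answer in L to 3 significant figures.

Q = It = 18.4 × 2650 = 48760 C
Moles of electrons = 48760 / 96500 = 0.5053 mol
2H₂O → O₂ + 4H⁺ + 4e⁻, so n(O₂) = 0.5053 / 4 = 0.1263 mol
V = 0.1263 × 22.4 = 2.829 L

2.83 L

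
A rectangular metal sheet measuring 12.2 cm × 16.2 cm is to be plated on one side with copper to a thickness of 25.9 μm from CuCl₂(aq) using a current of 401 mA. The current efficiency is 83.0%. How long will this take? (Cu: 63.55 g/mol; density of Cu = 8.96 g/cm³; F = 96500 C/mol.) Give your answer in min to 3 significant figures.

Plated area = 12.2 × 16.2 = 197.6 cm²
Volume = 197.6 × 25.9×10⁻⁴ cm = 0.5118 cm³
m(Cu) = 0.5118 × 8.96 = 4.586 g
n(Cu) = 4.586 / 63.55 = 0.07216 mol; n(e⁻) = 2 × 0.07216 = 0.1443 mol
Q = 0.1443 × 96500 / 0.830 = 16780 C
t = 16780 / 0.401 = 41850 s = 698 min

698 min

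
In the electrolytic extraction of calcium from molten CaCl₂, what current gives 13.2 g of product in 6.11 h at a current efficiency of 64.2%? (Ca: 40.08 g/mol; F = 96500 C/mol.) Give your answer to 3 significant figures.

n(Ca) = 13.2 / 40.08 = 0.3293 mol
Ca²⁺ + 2e⁻ → Ca, so n(e⁻) = 2 × 0.3293 = 0.6586 mol
Q = 0.6586 × 96500 / 0.642 = 99000 C
I = Q / t = 99000 / 21996 s = 4.50 A

4.50 A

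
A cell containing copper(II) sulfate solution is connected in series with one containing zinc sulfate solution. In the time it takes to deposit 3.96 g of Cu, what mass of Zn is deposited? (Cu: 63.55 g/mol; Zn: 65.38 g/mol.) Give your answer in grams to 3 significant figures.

4.07 g

n(Cu) = 3.96 / 63.55 = 0.06231 mol
Cu²⁺ + 2e⁻ → Cu, so n(e⁻) = 2 × 0.06231 = 0.1246 mol
Since the cells are in series, n(e⁻) in the Zn cell is also 0.1246 mol.
Zn²⁺ + 2e⁻ → Zn, so n(Zn) = 0.1246 / 2 = 0.06230 mol
m(Zn) = 0.06230 × 65.38 = 4.07 g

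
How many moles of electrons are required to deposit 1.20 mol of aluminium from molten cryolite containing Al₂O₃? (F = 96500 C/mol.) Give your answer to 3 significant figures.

Al³⁺ + 3e⁻ → Al, so n(e⁻) = 3 × 1.20 = 3.600 mol

3.60 mol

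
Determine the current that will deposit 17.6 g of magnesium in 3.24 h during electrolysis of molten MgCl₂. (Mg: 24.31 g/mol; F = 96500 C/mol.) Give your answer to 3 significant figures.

n(Mg) = 17.6 / 24.31 = 0.7240 mol
Mg²⁺ + 2e⁻ → Mg, so n(e⁻) = 2 × 0.7240 = 1.448 mol
Q = 1.448 × 96500 = 1.397×10^5 C
I = Q / t = 1.397×10^5 / 11664 s = 12.0 A

12.0 A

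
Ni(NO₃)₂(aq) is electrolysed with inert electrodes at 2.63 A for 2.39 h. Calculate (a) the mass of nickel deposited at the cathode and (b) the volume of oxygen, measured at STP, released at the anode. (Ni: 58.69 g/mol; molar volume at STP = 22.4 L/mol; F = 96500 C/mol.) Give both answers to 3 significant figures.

6.88 g Ni; 1.31 L O₂

Q = 2.63 × 8604 = 22630 C; n(e⁻) = 22630 / 96500 = 0.2345 mol
Cathode: Ni²⁺ + 2e⁻ → Ni → n(Ni) = 0.2345/2 = 0.1173 mol → 6.88 g
Anode: 2H₂O → O₂ + 4H⁺ + 4e⁻ → n(O₂) = 0.2345/4 = 0.05863 mol → 1.31 L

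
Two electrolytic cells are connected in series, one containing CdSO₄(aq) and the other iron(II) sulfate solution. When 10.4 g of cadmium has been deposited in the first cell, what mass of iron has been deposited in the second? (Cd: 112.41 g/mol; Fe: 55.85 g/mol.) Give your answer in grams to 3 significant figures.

n(Cd) = 10.4 / 112.41 = 0.09252 mol
Cd²⁺ + 2e⁻ → Cd, so n(e⁻) = 2 × 0.09252 = 0.1850 mol
Same current for the same time ⇒ same n(e⁻) = 0.1850 mol in both cells.
Fe²⁺ + 2e⁻ → Fe, so n(Fe) = 0.1850 / 2 = 0.09250 mol
m(Fe) = 0.09250 × 55.85 = 5.17 g

5.17 g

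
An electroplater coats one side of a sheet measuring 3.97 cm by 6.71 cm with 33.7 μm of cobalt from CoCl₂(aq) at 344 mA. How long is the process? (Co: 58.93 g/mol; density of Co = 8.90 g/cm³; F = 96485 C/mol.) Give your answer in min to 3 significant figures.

127 min

Plated area = 3.97 × 6.71 = 26.64 cm²
Volume = 26.64 × 33.7×10⁻⁴ cm = 0.08978 cm³
m(Co) = 0.08978 × 8.90 = 0.7990 g
n(Co) = 0.7990 / 58.93 = 0.01356 mol; n(e⁻) = 2 × 0.01356 = 0.02712 mol
Q = 0.02712 × 96485 = 2617 C
t = 2617 / 0.344 = 7608 s = 127 min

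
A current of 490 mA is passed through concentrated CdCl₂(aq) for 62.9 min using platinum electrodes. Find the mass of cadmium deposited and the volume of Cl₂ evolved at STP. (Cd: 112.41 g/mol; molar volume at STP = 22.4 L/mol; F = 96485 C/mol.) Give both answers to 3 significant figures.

Q = 0.490 × 3774 = 1849 C; n(e⁻) = 1849 / 96485 = 0.01916 mol
Cathode: Cd²⁺ + 2e⁻ → Cd → n(Cd) = 0.01916/2 = 0.009580 mol → 1.08 g
Anode: 2Cl⁻ → Cl₂ + 2e⁻ → n(Cl₂) = 0.01916/2 = 0.009580 mol → 0.215 L

1.08 g Cd; 0.215 L Cl₂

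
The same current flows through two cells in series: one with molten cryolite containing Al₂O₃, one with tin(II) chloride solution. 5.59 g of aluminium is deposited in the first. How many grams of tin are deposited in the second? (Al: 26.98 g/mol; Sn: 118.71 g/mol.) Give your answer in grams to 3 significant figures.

n(Al) = 5.59 / 26.98 = 0.2072 mol
Al³⁺ + 3e⁻ → Al, so n(e⁻) = 3 × 0.2072 = 0.6216 mol
Same current for the same time ⇒ same n(e⁻) = 0.6216 mol in both cells.
Sn²⁺ + 2e⁻ → Sn, so n(Sn) = 0.6216 / 2 = 0.3108 mol
m(Sn) = 0.3108 × 118.71 = 36.9 g

36.9 g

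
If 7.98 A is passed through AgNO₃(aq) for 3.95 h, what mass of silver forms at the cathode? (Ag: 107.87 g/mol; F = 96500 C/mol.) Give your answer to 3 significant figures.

Q = 7.98 A × 14220 s = 1.135×10^5 C
n(e⁻) = 1.135×10^5 / 96500 = 1.176 mol
Ag⁺ + e⁻ → Ag, so n(Ag) = 1.176 mol
m = 1.176 × 107.87 = 127 g

127 g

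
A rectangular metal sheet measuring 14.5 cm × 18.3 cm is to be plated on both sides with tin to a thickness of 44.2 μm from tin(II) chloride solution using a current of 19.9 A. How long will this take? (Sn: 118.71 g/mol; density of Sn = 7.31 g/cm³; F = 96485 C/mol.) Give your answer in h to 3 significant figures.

Plated area = 2 × 14.5 × 18.3 = 530.7 cm²
Volume = 530.7 × 44.2×10⁻⁴ cm = 2.346 cm³
m(Sn) = 2.346 × 7.31 = 17.15 g
n(Sn) = 17.15 / 118.71 = 0.1445 mol; n(e⁻) = 2 × 0.1445 = 0.2890 mol
Q = 0.2890 × 96485 = 27880 C
t = 27880 / 19.9 = 1401 s = 0.389 h

0.389 h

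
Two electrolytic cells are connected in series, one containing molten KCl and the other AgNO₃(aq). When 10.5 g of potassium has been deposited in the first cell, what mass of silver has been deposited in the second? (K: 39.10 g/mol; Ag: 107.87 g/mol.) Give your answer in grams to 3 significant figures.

n(K) = 10.5 / 39.10 = 0.2685 mol
K⁺ + e⁻ → K, so n(e⁻) = 0.2685 mol
In series, the same 0.2685 mol of electrons flows through the second cell.
Ag⁺ + e⁻ → Ag, so n(Ag) = 0.2685 mol
m(Ag) = 0.2685 × 107.87 = 29.0 g

29.0 g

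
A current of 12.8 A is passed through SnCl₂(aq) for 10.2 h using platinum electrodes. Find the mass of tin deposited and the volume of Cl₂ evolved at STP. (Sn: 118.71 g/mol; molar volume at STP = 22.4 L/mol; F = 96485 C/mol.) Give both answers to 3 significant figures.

289 g Sn; 54.6 L Cl₂

Q = 12.8 × 36720 = 4.700×10^5 C; n(e⁻) = 4.700×10^5 / 96485 = 4.871 mol
Cathode: Sn²⁺ + 2e⁻ → Sn → n(Sn) = 4.871/2 = 2.436 mol → 289 g
Anode: 2Cl⁻ → Cl₂ + 2e⁻ → n(Cl₂) = 4.871/2 = 2.436 mol → 54.6 L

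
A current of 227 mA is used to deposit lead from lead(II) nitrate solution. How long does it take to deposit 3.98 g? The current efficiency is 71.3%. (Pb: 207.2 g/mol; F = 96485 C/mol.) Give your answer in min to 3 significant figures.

n(Pb) = 3.98 / 207.2 = 0.01921 mol
Pb²⁺ + 2e⁻ → Pb, so n(e⁻) = 2 × 0.01921 = 0.03842 mol
Q = 0.03842 × 96485 / 0.713 = 5199 C
t = Q / I = 5199 / 0.227 = 22900 s = 382 min

382 min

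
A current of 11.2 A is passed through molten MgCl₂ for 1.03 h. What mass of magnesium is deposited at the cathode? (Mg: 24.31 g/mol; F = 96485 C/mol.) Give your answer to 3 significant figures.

5.23 g

Charge passed = 11.2 × 3708 = 41530 C
n(e⁻) = Q/F = 41530/96485 = 0.4304 mol
Mg²⁺ + 2e⁻ → Mg, so n(Mg) = 0.4304 / 2 = 0.2152 mol
m = 0.2152 × 24.31 = 5.23 g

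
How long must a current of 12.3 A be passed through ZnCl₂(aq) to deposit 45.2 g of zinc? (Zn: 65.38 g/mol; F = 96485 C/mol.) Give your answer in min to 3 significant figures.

181 min

n(Zn) = 45.2 / 65.38 = 0.6913 mol
Zn²⁺ + 2e⁻ → Zn, so n(e⁻) = 2 × 0.6913 = 1.383 mol
Q = 1.383 × 96485 = 1.334×10^5 C
t = Q / I = 1.334×10^5 / 12.3 = 10850 s = 181 min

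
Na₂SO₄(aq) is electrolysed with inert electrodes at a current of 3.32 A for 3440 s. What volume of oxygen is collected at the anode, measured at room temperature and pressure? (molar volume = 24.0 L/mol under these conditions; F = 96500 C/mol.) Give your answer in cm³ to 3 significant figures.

Q = It = 3.32 × 3440 = 11420 C
n(e⁻) = 11420 / 96500 = 0.1183 mol
2H₂O → O₂ + 4H⁺ + 4e⁻, so n(O₂) = 0.1183 / 4 = 0.02958 mol
V = 0.02958 × 24.0 = 0.7099 L
= 710 cm³

710 cm³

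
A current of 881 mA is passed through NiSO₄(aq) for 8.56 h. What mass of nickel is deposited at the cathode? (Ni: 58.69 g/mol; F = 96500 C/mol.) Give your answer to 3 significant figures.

Q = It = 0.881 × 30816 = 27150 C
n(e⁻) = 27150 / 96500 = 0.2813 mol
Ni²⁺ + 2e⁻ → Ni, so n(Ni) = 0.2813 / 2 = 0.1407 mol
m = 0.1407 × 58.69 = 8.26 g

8.26 g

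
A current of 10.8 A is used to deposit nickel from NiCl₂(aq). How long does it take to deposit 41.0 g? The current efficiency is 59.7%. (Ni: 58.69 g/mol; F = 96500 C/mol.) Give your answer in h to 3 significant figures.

5.81 h

n(Ni) = 41.0 / 58.69 = 0.6986 mol
Ni²⁺ + 2e⁻ → Ni, so n(e⁻) = 2 × 0.6986 = 1.397 mol
Q = 1.397 × 96500 / 0.597 = 2.258×10^5 C
t = Q / I = 2.258×10^5 / 10.8 = 20910 s = 5.81 h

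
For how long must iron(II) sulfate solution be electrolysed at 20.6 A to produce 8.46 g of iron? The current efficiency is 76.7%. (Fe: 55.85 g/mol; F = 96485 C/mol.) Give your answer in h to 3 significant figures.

n(Fe) = 8.46 / 55.85 = 0.1515 mol
Fe²⁺ + 2e⁻ → Fe, so n(e⁻) = 2 × 0.1515 = 0.3030 mol
Q = 0.3030 × 96485 / 0.767 = 38120 C
t = Q / I = 38120 / 20.6 = 1850 s = 0.514 h

0.514 h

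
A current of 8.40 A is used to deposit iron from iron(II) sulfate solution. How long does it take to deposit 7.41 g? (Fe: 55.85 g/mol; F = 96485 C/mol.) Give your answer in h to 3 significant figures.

n(Fe) = 7.41 / 55.85 = 0.1327 mol
Fe²⁺ + 2e⁻ → Fe, so n(e⁻) = 2 × 0.1327 = 0.2654 mol
Q = 0.2654 × 96485 = 25610 C
t = Q / I = 25610 / 8.40 = 3049 s = 0.847 h

0.847 h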